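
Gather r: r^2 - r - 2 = r^2 - r - 2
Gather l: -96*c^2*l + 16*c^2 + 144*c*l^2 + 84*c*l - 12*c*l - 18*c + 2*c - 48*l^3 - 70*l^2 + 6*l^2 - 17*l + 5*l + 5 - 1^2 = 16*c^2 - 16*c - 48*l^3 + l^2*(144*c - 64) + l*(-96*c^2 + 72*c - 12) + 4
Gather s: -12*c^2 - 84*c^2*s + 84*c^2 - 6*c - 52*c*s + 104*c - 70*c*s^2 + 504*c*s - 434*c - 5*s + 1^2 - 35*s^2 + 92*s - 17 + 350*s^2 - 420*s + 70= 72*c^2 - 336*c + s^2*(315 - 70*c) + s*(-84*c^2 + 452*c - 333) + 54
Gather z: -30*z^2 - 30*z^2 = -60*z^2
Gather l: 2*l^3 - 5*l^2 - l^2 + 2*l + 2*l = 2*l^3 - 6*l^2 + 4*l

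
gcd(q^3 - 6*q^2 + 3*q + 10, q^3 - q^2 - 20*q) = q - 5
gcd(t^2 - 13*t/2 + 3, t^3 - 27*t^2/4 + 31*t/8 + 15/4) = t - 6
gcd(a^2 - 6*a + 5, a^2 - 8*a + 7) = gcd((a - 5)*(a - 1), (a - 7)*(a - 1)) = a - 1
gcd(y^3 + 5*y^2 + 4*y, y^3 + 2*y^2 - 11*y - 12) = y^2 + 5*y + 4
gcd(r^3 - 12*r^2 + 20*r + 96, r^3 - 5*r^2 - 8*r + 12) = r^2 - 4*r - 12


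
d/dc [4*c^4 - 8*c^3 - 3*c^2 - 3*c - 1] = 16*c^3 - 24*c^2 - 6*c - 3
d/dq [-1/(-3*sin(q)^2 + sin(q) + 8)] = (1 - 6*sin(q))*cos(q)/(-3*sin(q)^2 + sin(q) + 8)^2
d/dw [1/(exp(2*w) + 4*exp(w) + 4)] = 2*(-exp(w) - 2)*exp(w)/(exp(2*w) + 4*exp(w) + 4)^2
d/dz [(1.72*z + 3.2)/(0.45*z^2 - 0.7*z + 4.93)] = (-0.774*z^2 - 2.88*z + 10.7196)/(0.2025*z^4 - 0.63*z^3 + 4.927*z^2 - 6.902*z + 24.3049)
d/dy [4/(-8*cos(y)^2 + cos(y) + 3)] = 4*(1 - 16*cos(y))*sin(y)/(-8*cos(y)^2 + cos(y) + 3)^2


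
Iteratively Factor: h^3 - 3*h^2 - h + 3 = (h - 3)*(h^2 - 1) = (h - 3)*(h + 1)*(h - 1)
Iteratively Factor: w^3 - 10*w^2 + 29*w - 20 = (w - 5)*(w^2 - 5*w + 4) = (w - 5)*(w - 1)*(w - 4)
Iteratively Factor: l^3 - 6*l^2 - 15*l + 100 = (l - 5)*(l^2 - l - 20) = (l - 5)^2*(l + 4)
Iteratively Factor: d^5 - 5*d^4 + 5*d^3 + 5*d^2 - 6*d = (d)*(d^4 - 5*d^3 + 5*d^2 + 5*d - 6) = d*(d - 2)*(d^3 - 3*d^2 - d + 3) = d*(d - 2)*(d + 1)*(d^2 - 4*d + 3) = d*(d - 3)*(d - 2)*(d + 1)*(d - 1)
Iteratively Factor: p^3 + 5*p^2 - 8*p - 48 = (p - 3)*(p^2 + 8*p + 16) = (p - 3)*(p + 4)*(p + 4)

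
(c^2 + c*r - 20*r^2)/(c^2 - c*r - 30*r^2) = (-c + 4*r)/(-c + 6*r)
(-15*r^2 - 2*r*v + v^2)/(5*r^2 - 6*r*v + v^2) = (-3*r - v)/(r - v)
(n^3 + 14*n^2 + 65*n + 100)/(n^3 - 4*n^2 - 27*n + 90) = (n^2 + 9*n + 20)/(n^2 - 9*n + 18)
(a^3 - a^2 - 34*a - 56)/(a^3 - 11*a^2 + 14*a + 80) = (a^2 - 3*a - 28)/(a^2 - 13*a + 40)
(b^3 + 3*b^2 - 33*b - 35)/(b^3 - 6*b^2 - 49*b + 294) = (b^2 - 4*b - 5)/(b^2 - 13*b + 42)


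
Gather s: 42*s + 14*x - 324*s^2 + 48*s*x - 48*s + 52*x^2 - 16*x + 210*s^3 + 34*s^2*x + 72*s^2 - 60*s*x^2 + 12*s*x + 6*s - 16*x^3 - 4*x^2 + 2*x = 210*s^3 + s^2*(34*x - 252) + s*(-60*x^2 + 60*x) - 16*x^3 + 48*x^2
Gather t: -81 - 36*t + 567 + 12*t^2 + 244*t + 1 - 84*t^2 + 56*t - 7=-72*t^2 + 264*t + 480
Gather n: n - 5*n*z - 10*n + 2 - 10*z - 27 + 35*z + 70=n*(-5*z - 9) + 25*z + 45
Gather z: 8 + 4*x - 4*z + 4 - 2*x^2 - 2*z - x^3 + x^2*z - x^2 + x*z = -x^3 - 3*x^2 + 4*x + z*(x^2 + x - 6) + 12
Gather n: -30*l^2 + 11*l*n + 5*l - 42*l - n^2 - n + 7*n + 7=-30*l^2 - 37*l - n^2 + n*(11*l + 6) + 7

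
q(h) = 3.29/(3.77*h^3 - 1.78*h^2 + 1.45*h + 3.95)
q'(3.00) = -0.03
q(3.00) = 0.03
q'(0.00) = -0.31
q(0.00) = 0.83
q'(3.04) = -0.03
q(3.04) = 0.03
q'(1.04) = -0.54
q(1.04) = 0.42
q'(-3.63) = -0.01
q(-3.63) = -0.02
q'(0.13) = -0.23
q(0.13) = 0.80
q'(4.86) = -0.01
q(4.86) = 0.01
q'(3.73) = -0.01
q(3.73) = 0.02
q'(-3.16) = -0.02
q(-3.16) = -0.02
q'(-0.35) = -1.43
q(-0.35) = 1.07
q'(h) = 3.29*(-11.31*h^2 + 3.56*h - 1.45)/(3.77*h^3 - 1.78*h^2 + 1.45*h + 3.95)^2 = (-37.2099*h^2 + 11.7124*h - 4.7705)/(3.77*h^3 - 1.78*h^2 + 1.45*h + 3.95)^2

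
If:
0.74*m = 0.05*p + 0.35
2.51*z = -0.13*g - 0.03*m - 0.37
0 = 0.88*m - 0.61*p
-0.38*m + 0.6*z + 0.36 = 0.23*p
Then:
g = -3.39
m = 0.52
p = 0.76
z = 0.02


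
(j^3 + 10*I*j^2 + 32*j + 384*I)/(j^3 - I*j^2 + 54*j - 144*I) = (j + 8*I)/(j - 3*I)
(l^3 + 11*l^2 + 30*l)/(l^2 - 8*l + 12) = l*(l^2 + 11*l + 30)/(l^2 - 8*l + 12)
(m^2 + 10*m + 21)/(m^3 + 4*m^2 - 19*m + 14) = (m + 3)/(m^2 - 3*m + 2)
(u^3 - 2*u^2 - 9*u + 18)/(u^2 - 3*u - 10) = (-u^3 + 2*u^2 + 9*u - 18)/(-u^2 + 3*u + 10)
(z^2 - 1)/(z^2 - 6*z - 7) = (z - 1)/(z - 7)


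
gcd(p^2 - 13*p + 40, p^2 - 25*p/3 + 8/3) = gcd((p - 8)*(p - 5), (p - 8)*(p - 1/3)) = p - 8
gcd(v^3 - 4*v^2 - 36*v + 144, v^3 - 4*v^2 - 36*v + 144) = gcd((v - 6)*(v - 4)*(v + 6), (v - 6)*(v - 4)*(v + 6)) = v^3 - 4*v^2 - 36*v + 144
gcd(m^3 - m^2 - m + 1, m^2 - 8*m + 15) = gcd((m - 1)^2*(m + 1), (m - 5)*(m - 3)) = 1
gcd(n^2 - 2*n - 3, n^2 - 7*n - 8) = n + 1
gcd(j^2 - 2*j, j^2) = j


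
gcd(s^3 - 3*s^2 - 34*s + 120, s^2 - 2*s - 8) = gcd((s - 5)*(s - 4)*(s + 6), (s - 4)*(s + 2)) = s - 4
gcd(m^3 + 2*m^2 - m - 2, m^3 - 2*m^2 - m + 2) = m^2 - 1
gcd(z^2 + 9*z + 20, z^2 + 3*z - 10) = z + 5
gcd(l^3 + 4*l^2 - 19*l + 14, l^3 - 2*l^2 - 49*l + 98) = l^2 + 5*l - 14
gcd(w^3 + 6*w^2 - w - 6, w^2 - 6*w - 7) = w + 1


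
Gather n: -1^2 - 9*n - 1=-9*n - 2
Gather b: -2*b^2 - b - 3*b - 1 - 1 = -2*b^2 - 4*b - 2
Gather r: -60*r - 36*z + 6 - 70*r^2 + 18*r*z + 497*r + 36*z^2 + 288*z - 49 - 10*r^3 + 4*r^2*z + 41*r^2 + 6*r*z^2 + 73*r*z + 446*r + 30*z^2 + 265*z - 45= -10*r^3 + r^2*(4*z - 29) + r*(6*z^2 + 91*z + 883) + 66*z^2 + 517*z - 88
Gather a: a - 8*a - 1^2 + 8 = 7 - 7*a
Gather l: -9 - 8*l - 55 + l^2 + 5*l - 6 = l^2 - 3*l - 70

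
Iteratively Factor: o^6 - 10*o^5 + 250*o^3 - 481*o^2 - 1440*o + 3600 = (o - 4)*(o^5 - 6*o^4 - 24*o^3 + 154*o^2 + 135*o - 900) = (o - 4)*(o + 3)*(o^4 - 9*o^3 + 3*o^2 + 145*o - 300) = (o - 4)*(o + 3)*(o + 4)*(o^3 - 13*o^2 + 55*o - 75) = (o - 5)*(o - 4)*(o + 3)*(o + 4)*(o^2 - 8*o + 15) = (o - 5)*(o - 4)*(o - 3)*(o + 3)*(o + 4)*(o - 5)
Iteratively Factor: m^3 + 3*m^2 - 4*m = (m)*(m^2 + 3*m - 4) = m*(m + 4)*(m - 1)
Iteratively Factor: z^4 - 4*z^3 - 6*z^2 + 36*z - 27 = (z + 3)*(z^3 - 7*z^2 + 15*z - 9) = (z - 1)*(z + 3)*(z^2 - 6*z + 9) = (z - 3)*(z - 1)*(z + 3)*(z - 3)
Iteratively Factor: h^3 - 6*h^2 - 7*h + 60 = (h - 4)*(h^2 - 2*h - 15) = (h - 5)*(h - 4)*(h + 3)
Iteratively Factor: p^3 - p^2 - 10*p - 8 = (p + 1)*(p^2 - 2*p - 8) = (p - 4)*(p + 1)*(p + 2)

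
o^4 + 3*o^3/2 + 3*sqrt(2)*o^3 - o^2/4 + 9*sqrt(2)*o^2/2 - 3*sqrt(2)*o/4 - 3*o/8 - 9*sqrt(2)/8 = (o - 1/2)*(o + 1/2)*(o + 3/2)*(o + 3*sqrt(2))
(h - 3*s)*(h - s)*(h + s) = h^3 - 3*h^2*s - h*s^2 + 3*s^3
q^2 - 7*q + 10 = (q - 5)*(q - 2)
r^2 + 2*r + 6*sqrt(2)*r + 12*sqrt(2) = (r + 2)*(r + 6*sqrt(2))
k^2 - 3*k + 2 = (k - 2)*(k - 1)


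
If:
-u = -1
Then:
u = 1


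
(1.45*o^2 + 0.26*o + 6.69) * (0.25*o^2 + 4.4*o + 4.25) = 0.3625*o^4 + 6.445*o^3 + 8.979*o^2 + 30.541*o + 28.4325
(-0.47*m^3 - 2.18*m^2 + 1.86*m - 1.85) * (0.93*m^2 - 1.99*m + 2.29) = -0.4371*m^5 - 1.0921*m^4 + 4.9917*m^3 - 10.4141*m^2 + 7.9409*m - 4.2365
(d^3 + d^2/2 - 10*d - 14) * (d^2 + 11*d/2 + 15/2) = d^5 + 6*d^4 + d^3/4 - 261*d^2/4 - 152*d - 105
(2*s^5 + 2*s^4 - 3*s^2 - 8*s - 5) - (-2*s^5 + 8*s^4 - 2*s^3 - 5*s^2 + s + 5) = 4*s^5 - 6*s^4 + 2*s^3 + 2*s^2 - 9*s - 10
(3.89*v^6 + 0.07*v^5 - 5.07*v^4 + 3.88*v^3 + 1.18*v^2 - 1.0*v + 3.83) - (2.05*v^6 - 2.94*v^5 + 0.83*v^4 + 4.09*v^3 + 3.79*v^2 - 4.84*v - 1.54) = 1.84*v^6 + 3.01*v^5 - 5.9*v^4 - 0.21*v^3 - 2.61*v^2 + 3.84*v + 5.37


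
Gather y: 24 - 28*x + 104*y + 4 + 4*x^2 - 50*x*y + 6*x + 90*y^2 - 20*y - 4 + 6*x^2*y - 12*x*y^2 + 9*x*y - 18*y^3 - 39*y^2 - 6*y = 4*x^2 - 22*x - 18*y^3 + y^2*(51 - 12*x) + y*(6*x^2 - 41*x + 78) + 24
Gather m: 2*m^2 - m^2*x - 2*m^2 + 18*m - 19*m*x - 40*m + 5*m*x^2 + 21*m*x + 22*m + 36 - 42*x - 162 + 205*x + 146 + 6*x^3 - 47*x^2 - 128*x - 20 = -m^2*x + m*(5*x^2 + 2*x) + 6*x^3 - 47*x^2 + 35*x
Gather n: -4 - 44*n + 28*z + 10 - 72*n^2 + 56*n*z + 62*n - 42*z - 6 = -72*n^2 + n*(56*z + 18) - 14*z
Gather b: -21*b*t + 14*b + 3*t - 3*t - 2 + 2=b*(14 - 21*t)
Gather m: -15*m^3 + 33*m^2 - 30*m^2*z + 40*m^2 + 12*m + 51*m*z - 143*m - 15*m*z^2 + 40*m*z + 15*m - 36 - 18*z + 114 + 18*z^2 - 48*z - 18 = -15*m^3 + m^2*(73 - 30*z) + m*(-15*z^2 + 91*z - 116) + 18*z^2 - 66*z + 60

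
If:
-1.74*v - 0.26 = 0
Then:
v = -0.15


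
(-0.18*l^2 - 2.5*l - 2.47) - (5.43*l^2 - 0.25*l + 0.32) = -5.61*l^2 - 2.25*l - 2.79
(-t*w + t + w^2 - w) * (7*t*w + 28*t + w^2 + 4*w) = -7*t^2*w^2 - 21*t^2*w + 28*t^2 + 6*t*w^3 + 18*t*w^2 - 24*t*w + w^4 + 3*w^3 - 4*w^2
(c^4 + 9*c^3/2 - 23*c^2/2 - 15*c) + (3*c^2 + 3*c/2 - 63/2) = c^4 + 9*c^3/2 - 17*c^2/2 - 27*c/2 - 63/2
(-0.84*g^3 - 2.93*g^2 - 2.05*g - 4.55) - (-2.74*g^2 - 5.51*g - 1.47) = -0.84*g^3 - 0.19*g^2 + 3.46*g - 3.08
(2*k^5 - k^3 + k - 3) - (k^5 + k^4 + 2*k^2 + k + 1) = k^5 - k^4 - k^3 - 2*k^2 - 4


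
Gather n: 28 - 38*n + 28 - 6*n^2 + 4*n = -6*n^2 - 34*n + 56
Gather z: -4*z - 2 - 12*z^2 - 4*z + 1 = -12*z^2 - 8*z - 1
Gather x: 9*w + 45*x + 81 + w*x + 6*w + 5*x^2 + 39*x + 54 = 15*w + 5*x^2 + x*(w + 84) + 135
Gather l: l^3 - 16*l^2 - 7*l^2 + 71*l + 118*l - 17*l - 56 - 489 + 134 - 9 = l^3 - 23*l^2 + 172*l - 420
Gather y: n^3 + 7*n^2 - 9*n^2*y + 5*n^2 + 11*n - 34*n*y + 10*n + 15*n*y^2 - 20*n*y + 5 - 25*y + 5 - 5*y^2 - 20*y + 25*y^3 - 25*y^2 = n^3 + 12*n^2 + 21*n + 25*y^3 + y^2*(15*n - 30) + y*(-9*n^2 - 54*n - 45) + 10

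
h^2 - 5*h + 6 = (h - 3)*(h - 2)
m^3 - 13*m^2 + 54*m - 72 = (m - 6)*(m - 4)*(m - 3)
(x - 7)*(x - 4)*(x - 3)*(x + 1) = x^4 - 13*x^3 + 47*x^2 - 23*x - 84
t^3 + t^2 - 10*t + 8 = (t - 2)*(t - 1)*(t + 4)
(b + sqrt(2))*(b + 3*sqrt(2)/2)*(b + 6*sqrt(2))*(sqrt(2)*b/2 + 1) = sqrt(2)*b^4/2 + 19*b^3/2 + 25*sqrt(2)*b^2 + 51*b + 18*sqrt(2)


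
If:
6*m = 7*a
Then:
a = 6*m/7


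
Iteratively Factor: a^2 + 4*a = (a)*(a + 4)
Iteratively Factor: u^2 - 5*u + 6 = (u - 3)*(u - 2)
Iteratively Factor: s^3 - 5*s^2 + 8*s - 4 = (s - 1)*(s^2 - 4*s + 4) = (s - 2)*(s - 1)*(s - 2)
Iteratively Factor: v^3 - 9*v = (v)*(v^2 - 9) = v*(v + 3)*(v - 3)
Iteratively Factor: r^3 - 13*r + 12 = (r + 4)*(r^2 - 4*r + 3) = (r - 1)*(r + 4)*(r - 3)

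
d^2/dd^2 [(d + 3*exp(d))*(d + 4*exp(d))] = 7*d*exp(d) + 48*exp(2*d) + 14*exp(d) + 2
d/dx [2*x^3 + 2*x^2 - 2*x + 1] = 6*x^2 + 4*x - 2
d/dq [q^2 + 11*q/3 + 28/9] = 2*q + 11/3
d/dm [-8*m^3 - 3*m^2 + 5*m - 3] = -24*m^2 - 6*m + 5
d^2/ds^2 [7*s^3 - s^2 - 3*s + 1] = 42*s - 2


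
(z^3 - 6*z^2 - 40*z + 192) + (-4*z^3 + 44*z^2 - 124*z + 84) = -3*z^3 + 38*z^2 - 164*z + 276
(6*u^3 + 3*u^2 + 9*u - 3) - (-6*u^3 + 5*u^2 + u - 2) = 12*u^3 - 2*u^2 + 8*u - 1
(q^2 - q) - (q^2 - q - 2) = 2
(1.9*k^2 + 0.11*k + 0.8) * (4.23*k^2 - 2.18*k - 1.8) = 8.037*k^4 - 3.6767*k^3 - 0.2758*k^2 - 1.942*k - 1.44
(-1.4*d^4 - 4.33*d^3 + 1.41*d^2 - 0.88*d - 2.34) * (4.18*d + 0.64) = -5.852*d^5 - 18.9954*d^4 + 3.1226*d^3 - 2.776*d^2 - 10.3444*d - 1.4976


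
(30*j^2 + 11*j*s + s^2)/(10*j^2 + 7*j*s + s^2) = (6*j + s)/(2*j + s)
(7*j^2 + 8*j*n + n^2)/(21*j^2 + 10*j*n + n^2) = (j + n)/(3*j + n)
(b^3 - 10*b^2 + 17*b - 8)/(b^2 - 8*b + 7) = (b^2 - 9*b + 8)/(b - 7)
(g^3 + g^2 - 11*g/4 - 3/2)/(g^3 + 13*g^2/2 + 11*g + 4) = (g - 3/2)/(g + 4)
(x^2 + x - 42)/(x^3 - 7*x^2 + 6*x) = (x + 7)/(x*(x - 1))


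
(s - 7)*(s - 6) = s^2 - 13*s + 42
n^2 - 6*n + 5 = (n - 5)*(n - 1)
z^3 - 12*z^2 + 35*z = z*(z - 7)*(z - 5)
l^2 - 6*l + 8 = (l - 4)*(l - 2)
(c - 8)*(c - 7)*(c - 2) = c^3 - 17*c^2 + 86*c - 112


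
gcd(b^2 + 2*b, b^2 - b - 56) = 1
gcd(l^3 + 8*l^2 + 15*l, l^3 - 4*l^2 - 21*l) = l^2 + 3*l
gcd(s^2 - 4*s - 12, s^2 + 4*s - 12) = 1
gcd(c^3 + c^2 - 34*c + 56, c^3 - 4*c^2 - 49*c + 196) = c^2 + 3*c - 28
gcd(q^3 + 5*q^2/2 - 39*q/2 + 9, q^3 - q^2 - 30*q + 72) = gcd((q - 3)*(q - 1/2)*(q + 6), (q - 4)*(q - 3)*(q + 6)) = q^2 + 3*q - 18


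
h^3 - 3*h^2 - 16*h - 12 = (h - 6)*(h + 1)*(h + 2)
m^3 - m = m*(m - 1)*(m + 1)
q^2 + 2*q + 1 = (q + 1)^2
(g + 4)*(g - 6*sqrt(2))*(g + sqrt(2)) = g^3 - 5*sqrt(2)*g^2 + 4*g^2 - 20*sqrt(2)*g - 12*g - 48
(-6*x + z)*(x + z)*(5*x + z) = -30*x^3 - 31*x^2*z + z^3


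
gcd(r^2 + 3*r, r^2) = r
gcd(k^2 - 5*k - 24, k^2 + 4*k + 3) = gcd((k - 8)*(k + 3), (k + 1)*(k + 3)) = k + 3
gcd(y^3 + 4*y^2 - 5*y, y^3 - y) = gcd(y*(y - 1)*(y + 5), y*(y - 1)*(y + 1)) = y^2 - y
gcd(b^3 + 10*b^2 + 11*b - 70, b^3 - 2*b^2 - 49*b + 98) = b^2 + 5*b - 14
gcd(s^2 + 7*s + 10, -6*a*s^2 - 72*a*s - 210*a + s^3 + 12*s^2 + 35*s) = s + 5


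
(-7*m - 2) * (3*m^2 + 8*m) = -21*m^3 - 62*m^2 - 16*m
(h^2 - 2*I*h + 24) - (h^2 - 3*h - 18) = 3*h - 2*I*h + 42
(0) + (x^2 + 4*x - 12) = x^2 + 4*x - 12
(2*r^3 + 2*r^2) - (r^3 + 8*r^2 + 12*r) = r^3 - 6*r^2 - 12*r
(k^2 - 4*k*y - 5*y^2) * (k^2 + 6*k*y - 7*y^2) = k^4 + 2*k^3*y - 36*k^2*y^2 - 2*k*y^3 + 35*y^4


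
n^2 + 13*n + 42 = (n + 6)*(n + 7)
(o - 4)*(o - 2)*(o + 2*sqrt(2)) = o^3 - 6*o^2 + 2*sqrt(2)*o^2 - 12*sqrt(2)*o + 8*o + 16*sqrt(2)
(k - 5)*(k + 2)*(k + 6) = k^3 + 3*k^2 - 28*k - 60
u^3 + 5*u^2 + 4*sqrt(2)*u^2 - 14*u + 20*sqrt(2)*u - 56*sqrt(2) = (u - 2)*(u + 7)*(u + 4*sqrt(2))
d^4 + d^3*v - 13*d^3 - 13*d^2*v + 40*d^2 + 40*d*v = d*(d - 8)*(d - 5)*(d + v)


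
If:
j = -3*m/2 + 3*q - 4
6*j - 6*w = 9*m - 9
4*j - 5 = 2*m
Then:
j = 21/8 - w/2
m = 11/4 - w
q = 43/12 - 2*w/3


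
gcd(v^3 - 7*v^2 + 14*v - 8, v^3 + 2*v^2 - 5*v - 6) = v - 2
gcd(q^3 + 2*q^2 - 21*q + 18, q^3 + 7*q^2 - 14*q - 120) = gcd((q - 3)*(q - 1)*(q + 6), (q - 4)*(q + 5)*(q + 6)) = q + 6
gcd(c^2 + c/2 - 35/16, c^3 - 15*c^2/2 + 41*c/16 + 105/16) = c - 5/4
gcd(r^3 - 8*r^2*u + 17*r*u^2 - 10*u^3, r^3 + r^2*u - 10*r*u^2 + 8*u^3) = r^2 - 3*r*u + 2*u^2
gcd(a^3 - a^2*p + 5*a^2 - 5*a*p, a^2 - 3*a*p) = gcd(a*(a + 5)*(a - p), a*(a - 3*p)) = a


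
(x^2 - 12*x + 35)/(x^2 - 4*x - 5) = (x - 7)/(x + 1)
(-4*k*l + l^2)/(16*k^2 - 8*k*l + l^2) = -l/(4*k - l)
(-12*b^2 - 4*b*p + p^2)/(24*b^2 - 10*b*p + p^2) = (2*b + p)/(-4*b + p)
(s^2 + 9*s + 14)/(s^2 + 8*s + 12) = (s + 7)/(s + 6)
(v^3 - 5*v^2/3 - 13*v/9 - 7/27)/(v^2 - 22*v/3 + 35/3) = (9*v^2 + 6*v + 1)/(9*(v - 5))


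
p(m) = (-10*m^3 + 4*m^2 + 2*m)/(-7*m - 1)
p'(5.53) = 15.02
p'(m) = (-30*m^2 + 8*m + 2)/(-7*m - 1) + 7*(-10*m^3 + 4*m^2 + 2*m)/(-7*m - 1)^2 = 2*(70*m^3 + m^2 - 4*m - 1)/(49*m^2 + 14*m + 1)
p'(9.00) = 24.94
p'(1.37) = 3.13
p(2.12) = 4.61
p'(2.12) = 5.28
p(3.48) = 14.43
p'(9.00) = 24.94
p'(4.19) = 11.19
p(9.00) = 108.56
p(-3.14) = 16.34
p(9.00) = 108.56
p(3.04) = 10.68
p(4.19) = 21.66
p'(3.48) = 9.17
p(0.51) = -0.16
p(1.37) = 1.46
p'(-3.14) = -9.75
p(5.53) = 39.23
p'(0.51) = 0.62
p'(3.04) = 7.91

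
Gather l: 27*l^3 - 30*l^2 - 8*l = 27*l^3 - 30*l^2 - 8*l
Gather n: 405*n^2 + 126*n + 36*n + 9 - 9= 405*n^2 + 162*n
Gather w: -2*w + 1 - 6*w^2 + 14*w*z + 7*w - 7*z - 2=-6*w^2 + w*(14*z + 5) - 7*z - 1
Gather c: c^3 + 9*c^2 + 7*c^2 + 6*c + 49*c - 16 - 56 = c^3 + 16*c^2 + 55*c - 72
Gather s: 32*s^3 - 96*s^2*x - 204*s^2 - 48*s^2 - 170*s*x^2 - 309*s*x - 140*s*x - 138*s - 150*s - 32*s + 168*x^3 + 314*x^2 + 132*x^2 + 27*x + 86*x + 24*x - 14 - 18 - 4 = 32*s^3 + s^2*(-96*x - 252) + s*(-170*x^2 - 449*x - 320) + 168*x^3 + 446*x^2 + 137*x - 36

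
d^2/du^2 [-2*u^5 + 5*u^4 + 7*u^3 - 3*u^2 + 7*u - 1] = -40*u^3 + 60*u^2 + 42*u - 6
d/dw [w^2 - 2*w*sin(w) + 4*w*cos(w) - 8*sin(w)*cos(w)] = -4*w*sin(w) - 2*w*cos(w) + 2*w - 2*sin(w) + 4*cos(w) - 8*cos(2*w)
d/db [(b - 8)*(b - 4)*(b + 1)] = 3*b^2 - 22*b + 20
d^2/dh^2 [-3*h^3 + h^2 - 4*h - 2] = 2 - 18*h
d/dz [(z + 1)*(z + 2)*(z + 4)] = 3*z^2 + 14*z + 14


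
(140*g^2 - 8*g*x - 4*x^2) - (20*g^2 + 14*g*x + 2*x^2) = 120*g^2 - 22*g*x - 6*x^2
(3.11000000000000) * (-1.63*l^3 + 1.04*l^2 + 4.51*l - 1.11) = -5.0693*l^3 + 3.2344*l^2 + 14.0261*l - 3.4521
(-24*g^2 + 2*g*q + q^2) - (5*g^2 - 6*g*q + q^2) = -29*g^2 + 8*g*q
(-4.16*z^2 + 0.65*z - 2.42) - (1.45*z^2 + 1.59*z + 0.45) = -5.61*z^2 - 0.94*z - 2.87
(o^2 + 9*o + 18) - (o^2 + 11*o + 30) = -2*o - 12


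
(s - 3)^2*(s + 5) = s^3 - s^2 - 21*s + 45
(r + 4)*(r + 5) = r^2 + 9*r + 20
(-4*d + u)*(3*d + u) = -12*d^2 - d*u + u^2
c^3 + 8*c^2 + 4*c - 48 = (c - 2)*(c + 4)*(c + 6)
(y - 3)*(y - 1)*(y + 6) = y^3 + 2*y^2 - 21*y + 18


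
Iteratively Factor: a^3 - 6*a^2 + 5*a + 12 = (a - 3)*(a^2 - 3*a - 4) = (a - 4)*(a - 3)*(a + 1)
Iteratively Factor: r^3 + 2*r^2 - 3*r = (r + 3)*(r^2 - r) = (r - 1)*(r + 3)*(r)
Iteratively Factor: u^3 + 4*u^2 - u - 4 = (u + 1)*(u^2 + 3*u - 4) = (u - 1)*(u + 1)*(u + 4)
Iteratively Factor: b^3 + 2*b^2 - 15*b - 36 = (b - 4)*(b^2 + 6*b + 9) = (b - 4)*(b + 3)*(b + 3)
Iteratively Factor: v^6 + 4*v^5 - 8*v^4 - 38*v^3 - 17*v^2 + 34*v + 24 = (v - 1)*(v^5 + 5*v^4 - 3*v^3 - 41*v^2 - 58*v - 24) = (v - 1)*(v + 1)*(v^4 + 4*v^3 - 7*v^2 - 34*v - 24) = (v - 1)*(v + 1)*(v + 2)*(v^3 + 2*v^2 - 11*v - 12) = (v - 1)*(v + 1)^2*(v + 2)*(v^2 + v - 12) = (v - 1)*(v + 1)^2*(v + 2)*(v + 4)*(v - 3)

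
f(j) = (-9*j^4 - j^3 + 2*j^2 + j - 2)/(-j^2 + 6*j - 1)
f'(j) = (2*j - 6)*(-9*j^4 - j^3 + 2*j^2 + j - 2)/(-j^2 + 6*j - 1)^2 + (-36*j^3 - 3*j^2 + 4*j + 1)/(-j^2 + 6*j - 1) = (18*j^5 - 161*j^4 + 24*j^3 + 16*j^2 - 8*j + 11)/(j^4 - 12*j^3 + 38*j^2 - 12*j + 1)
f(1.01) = -2.31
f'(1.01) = -6.41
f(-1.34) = 2.43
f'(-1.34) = -5.15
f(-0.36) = 0.67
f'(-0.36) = 1.11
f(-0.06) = 1.51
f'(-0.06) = 6.20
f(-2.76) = 19.49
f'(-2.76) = -19.84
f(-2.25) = 10.91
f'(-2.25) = -13.92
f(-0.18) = 1.00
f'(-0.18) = 2.83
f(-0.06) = 1.51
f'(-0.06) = 6.20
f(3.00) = -92.12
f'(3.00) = -123.25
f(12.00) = 2576.08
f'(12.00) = 222.21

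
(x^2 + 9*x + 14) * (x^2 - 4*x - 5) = x^4 + 5*x^3 - 27*x^2 - 101*x - 70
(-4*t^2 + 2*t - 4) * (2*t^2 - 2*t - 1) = -8*t^4 + 12*t^3 - 8*t^2 + 6*t + 4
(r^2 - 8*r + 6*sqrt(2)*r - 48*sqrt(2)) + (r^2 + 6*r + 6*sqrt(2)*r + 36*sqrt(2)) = 2*r^2 - 2*r + 12*sqrt(2)*r - 12*sqrt(2)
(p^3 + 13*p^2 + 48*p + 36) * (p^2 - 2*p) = p^5 + 11*p^4 + 22*p^3 - 60*p^2 - 72*p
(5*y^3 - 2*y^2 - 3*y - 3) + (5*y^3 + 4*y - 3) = 10*y^3 - 2*y^2 + y - 6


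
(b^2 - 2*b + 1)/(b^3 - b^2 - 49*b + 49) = (b - 1)/(b^2 - 49)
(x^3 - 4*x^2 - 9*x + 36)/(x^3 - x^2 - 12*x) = (x - 3)/x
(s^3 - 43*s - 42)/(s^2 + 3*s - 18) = (s^2 - 6*s - 7)/(s - 3)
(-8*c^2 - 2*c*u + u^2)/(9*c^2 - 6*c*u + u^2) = (-8*c^2 - 2*c*u + u^2)/(9*c^2 - 6*c*u + u^2)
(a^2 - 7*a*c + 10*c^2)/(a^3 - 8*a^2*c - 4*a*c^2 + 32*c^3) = (a - 5*c)/(a^2 - 6*a*c - 16*c^2)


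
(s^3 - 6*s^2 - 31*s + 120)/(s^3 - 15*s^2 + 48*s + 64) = (s^2 + 2*s - 15)/(s^2 - 7*s - 8)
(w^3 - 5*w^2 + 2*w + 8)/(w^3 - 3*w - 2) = (w - 4)/(w + 1)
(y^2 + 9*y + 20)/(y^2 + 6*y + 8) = (y + 5)/(y + 2)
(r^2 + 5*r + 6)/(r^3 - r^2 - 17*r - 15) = (r + 2)/(r^2 - 4*r - 5)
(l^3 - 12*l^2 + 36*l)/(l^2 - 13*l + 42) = l*(l - 6)/(l - 7)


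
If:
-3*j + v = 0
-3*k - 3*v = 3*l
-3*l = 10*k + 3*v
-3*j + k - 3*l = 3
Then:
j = 1/2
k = 0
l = -3/2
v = 3/2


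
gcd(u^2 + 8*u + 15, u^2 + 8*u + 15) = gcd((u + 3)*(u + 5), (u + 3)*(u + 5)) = u^2 + 8*u + 15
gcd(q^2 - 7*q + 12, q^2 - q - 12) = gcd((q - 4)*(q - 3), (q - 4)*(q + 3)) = q - 4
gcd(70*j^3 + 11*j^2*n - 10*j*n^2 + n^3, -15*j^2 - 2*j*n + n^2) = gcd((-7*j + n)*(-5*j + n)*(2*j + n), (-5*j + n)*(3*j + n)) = 5*j - n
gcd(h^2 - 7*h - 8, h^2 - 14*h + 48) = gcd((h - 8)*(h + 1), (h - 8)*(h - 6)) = h - 8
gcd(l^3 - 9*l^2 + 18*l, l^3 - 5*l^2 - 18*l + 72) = l^2 - 9*l + 18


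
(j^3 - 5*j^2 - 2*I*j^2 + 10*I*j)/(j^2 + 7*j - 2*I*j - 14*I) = j*(j - 5)/(j + 7)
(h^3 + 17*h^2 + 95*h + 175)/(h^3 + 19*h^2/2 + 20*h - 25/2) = 2*(h + 7)/(2*h - 1)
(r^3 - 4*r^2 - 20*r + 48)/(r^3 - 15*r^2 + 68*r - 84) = (r + 4)/(r - 7)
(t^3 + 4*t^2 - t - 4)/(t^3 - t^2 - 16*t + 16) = (t + 1)/(t - 4)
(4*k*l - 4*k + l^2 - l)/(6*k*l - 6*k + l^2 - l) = (4*k + l)/(6*k + l)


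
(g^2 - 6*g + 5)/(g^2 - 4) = (g^2 - 6*g + 5)/(g^2 - 4)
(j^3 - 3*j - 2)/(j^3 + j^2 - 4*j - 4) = (j + 1)/(j + 2)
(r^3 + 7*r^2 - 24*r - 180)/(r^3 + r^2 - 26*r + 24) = (r^2 + r - 30)/(r^2 - 5*r + 4)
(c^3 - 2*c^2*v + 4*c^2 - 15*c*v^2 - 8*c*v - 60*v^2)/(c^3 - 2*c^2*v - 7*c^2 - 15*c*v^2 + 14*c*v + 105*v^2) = (c + 4)/(c - 7)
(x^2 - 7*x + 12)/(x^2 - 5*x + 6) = (x - 4)/(x - 2)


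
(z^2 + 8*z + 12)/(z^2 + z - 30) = (z + 2)/(z - 5)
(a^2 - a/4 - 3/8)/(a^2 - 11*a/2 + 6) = (8*a^2 - 2*a - 3)/(4*(2*a^2 - 11*a + 12))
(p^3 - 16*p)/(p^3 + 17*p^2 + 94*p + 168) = p*(p - 4)/(p^2 + 13*p + 42)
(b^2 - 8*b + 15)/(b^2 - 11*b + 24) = (b - 5)/(b - 8)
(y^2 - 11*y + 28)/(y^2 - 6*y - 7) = (y - 4)/(y + 1)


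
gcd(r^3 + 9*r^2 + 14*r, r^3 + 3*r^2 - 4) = r + 2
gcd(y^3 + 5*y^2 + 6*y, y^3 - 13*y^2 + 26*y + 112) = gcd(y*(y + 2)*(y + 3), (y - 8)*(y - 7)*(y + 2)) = y + 2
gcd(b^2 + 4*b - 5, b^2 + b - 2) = b - 1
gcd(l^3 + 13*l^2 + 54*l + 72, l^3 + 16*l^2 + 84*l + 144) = l^2 + 10*l + 24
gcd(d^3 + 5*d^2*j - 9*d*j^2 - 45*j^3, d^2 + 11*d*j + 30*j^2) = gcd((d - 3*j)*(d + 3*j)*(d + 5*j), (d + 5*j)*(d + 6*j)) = d + 5*j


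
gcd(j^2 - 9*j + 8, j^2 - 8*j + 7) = j - 1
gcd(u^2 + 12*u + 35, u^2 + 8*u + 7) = u + 7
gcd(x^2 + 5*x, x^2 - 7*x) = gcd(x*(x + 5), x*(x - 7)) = x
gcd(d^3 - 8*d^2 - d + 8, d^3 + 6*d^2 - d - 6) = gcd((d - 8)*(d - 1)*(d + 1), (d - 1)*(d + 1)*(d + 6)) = d^2 - 1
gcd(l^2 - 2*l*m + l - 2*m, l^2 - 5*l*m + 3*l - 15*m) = 1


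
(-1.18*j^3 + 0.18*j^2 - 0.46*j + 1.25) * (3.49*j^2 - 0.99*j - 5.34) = -4.1182*j^5 + 1.7964*j^4 + 4.5176*j^3 + 3.8567*j^2 + 1.2189*j - 6.675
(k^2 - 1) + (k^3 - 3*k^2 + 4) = k^3 - 2*k^2 + 3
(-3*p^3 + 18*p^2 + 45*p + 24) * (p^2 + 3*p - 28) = -3*p^5 + 9*p^4 + 183*p^3 - 345*p^2 - 1188*p - 672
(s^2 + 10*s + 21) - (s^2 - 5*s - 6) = 15*s + 27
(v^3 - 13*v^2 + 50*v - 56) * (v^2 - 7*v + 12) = v^5 - 20*v^4 + 153*v^3 - 562*v^2 + 992*v - 672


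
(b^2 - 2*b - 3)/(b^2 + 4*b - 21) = (b + 1)/(b + 7)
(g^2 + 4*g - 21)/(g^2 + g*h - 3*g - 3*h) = (g + 7)/(g + h)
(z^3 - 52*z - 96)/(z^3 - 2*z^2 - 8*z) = (z^2 - 2*z - 48)/(z*(z - 4))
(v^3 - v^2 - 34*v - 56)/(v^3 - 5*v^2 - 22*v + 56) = (v + 2)/(v - 2)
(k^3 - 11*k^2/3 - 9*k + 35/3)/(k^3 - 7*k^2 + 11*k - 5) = (k + 7/3)/(k - 1)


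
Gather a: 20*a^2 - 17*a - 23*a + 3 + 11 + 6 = 20*a^2 - 40*a + 20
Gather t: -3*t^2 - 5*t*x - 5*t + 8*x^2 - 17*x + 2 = -3*t^2 + t*(-5*x - 5) + 8*x^2 - 17*x + 2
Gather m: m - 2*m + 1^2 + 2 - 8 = -m - 5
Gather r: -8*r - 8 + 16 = 8 - 8*r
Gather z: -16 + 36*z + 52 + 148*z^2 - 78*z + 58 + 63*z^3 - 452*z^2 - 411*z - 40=63*z^3 - 304*z^2 - 453*z + 54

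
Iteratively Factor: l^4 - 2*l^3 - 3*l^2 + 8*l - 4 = (l - 1)*(l^3 - l^2 - 4*l + 4) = (l - 2)*(l - 1)*(l^2 + l - 2) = (l - 2)*(l - 1)*(l + 2)*(l - 1)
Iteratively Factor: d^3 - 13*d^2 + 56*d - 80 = (d - 4)*(d^2 - 9*d + 20) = (d - 4)^2*(d - 5)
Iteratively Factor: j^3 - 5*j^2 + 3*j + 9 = (j - 3)*(j^2 - 2*j - 3) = (j - 3)*(j + 1)*(j - 3)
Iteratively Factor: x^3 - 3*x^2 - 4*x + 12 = (x - 3)*(x^2 - 4) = (x - 3)*(x + 2)*(x - 2)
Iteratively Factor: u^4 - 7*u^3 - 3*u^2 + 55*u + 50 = (u - 5)*(u^3 - 2*u^2 - 13*u - 10) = (u - 5)*(u + 2)*(u^2 - 4*u - 5) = (u - 5)*(u + 1)*(u + 2)*(u - 5)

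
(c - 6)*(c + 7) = c^2 + c - 42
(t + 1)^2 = t^2 + 2*t + 1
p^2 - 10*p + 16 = (p - 8)*(p - 2)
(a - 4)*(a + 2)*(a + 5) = a^3 + 3*a^2 - 18*a - 40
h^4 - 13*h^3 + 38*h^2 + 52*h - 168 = (h - 7)*(h - 6)*(h - 2)*(h + 2)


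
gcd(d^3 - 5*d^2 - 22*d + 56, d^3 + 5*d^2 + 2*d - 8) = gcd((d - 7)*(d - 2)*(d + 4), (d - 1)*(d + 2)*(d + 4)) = d + 4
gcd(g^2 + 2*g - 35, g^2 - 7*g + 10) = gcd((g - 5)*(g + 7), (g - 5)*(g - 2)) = g - 5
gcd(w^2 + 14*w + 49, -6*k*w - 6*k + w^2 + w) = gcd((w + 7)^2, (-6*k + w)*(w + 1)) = 1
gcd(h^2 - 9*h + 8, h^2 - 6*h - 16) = h - 8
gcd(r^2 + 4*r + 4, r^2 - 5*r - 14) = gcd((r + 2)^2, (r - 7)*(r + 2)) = r + 2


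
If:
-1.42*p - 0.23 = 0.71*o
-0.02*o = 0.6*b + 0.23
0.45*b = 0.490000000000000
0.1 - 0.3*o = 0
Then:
No Solution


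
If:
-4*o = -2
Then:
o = 1/2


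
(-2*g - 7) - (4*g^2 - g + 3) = -4*g^2 - g - 10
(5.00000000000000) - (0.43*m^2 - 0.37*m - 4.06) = -0.43*m^2 + 0.37*m + 9.06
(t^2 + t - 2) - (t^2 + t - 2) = 0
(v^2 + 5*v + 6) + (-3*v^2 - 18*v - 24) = -2*v^2 - 13*v - 18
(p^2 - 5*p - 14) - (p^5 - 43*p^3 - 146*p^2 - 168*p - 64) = -p^5 + 43*p^3 + 147*p^2 + 163*p + 50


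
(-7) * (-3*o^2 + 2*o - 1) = 21*o^2 - 14*o + 7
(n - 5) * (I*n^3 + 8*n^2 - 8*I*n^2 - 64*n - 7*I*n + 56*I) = I*n^4 + 8*n^3 - 13*I*n^3 - 104*n^2 + 33*I*n^2 + 320*n + 91*I*n - 280*I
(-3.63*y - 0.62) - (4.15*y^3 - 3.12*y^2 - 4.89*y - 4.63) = -4.15*y^3 + 3.12*y^2 + 1.26*y + 4.01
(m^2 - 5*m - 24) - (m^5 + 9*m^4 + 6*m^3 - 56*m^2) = -m^5 - 9*m^4 - 6*m^3 + 57*m^2 - 5*m - 24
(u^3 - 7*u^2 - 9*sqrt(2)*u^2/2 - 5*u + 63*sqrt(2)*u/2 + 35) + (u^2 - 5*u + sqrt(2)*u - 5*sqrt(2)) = u^3 - 9*sqrt(2)*u^2/2 - 6*u^2 - 10*u + 65*sqrt(2)*u/2 - 5*sqrt(2) + 35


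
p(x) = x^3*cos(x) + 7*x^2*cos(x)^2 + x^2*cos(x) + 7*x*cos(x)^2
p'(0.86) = -1.44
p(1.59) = -0.12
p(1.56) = 0.07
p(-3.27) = 75.18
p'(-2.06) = -25.52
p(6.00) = 513.01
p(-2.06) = 5.49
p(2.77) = 36.51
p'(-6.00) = -41.20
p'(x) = -x^3*sin(x) - 14*x^2*sin(x)*cos(x) - x^2*sin(x) + 3*x^2*cos(x) - 14*x*sin(x)*cos(x) + 14*x*cos(x)^2 + 2*x*cos(x) + 7*cos(x)^2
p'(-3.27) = -47.17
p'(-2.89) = -72.42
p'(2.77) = 52.09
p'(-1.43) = 0.53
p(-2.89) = 51.15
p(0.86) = 5.66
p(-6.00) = 20.77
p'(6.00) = 427.28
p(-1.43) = -0.04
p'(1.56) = -6.72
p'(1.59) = -5.64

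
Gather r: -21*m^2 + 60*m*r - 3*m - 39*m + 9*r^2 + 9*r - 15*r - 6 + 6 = -21*m^2 - 42*m + 9*r^2 + r*(60*m - 6)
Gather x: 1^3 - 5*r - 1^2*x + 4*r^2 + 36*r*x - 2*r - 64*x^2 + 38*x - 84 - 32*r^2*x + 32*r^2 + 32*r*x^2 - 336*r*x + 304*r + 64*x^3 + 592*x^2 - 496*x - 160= 36*r^2 + 297*r + 64*x^3 + x^2*(32*r + 528) + x*(-32*r^2 - 300*r - 459) - 243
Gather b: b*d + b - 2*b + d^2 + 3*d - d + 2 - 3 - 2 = b*(d - 1) + d^2 + 2*d - 3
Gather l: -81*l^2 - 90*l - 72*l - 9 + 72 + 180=-81*l^2 - 162*l + 243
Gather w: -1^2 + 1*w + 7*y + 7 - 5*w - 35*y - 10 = -4*w - 28*y - 4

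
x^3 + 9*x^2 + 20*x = x*(x + 4)*(x + 5)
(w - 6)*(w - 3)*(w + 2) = w^3 - 7*w^2 + 36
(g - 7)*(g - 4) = g^2 - 11*g + 28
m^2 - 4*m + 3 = (m - 3)*(m - 1)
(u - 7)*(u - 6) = u^2 - 13*u + 42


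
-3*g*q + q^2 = q*(-3*g + q)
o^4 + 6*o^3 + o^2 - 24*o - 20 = (o - 2)*(o + 1)*(o + 2)*(o + 5)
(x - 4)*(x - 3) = x^2 - 7*x + 12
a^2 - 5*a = a*(a - 5)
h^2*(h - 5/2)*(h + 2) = h^4 - h^3/2 - 5*h^2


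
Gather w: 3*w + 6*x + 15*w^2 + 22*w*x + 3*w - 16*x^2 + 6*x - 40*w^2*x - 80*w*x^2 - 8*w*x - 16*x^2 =w^2*(15 - 40*x) + w*(-80*x^2 + 14*x + 6) - 32*x^2 + 12*x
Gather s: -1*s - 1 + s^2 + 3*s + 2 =s^2 + 2*s + 1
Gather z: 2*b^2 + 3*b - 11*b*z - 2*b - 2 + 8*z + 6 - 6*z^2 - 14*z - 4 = 2*b^2 + b - 6*z^2 + z*(-11*b - 6)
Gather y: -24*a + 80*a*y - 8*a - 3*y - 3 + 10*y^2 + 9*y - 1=-32*a + 10*y^2 + y*(80*a + 6) - 4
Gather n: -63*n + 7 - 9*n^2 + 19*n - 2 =-9*n^2 - 44*n + 5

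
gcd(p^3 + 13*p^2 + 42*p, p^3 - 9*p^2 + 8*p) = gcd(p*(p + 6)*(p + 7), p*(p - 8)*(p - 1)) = p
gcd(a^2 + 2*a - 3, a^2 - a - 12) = a + 3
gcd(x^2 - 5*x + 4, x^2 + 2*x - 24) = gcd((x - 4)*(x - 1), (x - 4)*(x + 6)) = x - 4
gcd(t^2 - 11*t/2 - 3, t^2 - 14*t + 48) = t - 6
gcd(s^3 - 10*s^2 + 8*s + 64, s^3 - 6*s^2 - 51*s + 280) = s - 8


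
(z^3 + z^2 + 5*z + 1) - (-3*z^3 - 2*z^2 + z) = 4*z^3 + 3*z^2 + 4*z + 1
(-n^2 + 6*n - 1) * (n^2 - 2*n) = -n^4 + 8*n^3 - 13*n^2 + 2*n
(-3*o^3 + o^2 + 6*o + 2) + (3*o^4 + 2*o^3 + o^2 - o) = 3*o^4 - o^3 + 2*o^2 + 5*o + 2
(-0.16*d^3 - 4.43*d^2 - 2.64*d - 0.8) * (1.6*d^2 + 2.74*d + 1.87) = -0.256*d^5 - 7.5264*d^4 - 16.6614*d^3 - 16.7977*d^2 - 7.1288*d - 1.496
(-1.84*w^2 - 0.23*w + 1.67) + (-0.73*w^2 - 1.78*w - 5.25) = -2.57*w^2 - 2.01*w - 3.58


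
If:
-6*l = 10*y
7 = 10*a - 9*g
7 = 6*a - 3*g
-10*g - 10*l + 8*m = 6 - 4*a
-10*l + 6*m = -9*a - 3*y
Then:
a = 7/4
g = 7/6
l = 475/86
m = 8501/1032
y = -285/86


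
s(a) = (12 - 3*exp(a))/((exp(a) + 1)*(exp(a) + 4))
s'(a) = -(12 - 3*exp(a))*exp(a)/((exp(a) + 1)*(exp(a) + 4)^2) - (12 - 3*exp(a))*exp(a)/((exp(a) + 1)^2*(exp(a) + 4)) - 3*exp(a)/((exp(a) + 1)*(exp(a) + 4))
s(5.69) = -0.01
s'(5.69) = 0.01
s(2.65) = -0.11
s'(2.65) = 0.04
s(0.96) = 0.17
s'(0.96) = -0.52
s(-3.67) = 2.89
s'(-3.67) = -0.11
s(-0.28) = 1.17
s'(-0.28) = -0.96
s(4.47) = -0.03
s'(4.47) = 0.03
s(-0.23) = 1.12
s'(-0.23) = -0.96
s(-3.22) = 2.83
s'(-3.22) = -0.17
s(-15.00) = 3.00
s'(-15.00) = 0.00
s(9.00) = 0.00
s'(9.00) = 0.00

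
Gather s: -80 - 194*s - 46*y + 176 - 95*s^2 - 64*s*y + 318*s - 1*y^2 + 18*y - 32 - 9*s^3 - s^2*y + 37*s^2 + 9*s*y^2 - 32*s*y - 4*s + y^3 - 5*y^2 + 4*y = -9*s^3 + s^2*(-y - 58) + s*(9*y^2 - 96*y + 120) + y^3 - 6*y^2 - 24*y + 64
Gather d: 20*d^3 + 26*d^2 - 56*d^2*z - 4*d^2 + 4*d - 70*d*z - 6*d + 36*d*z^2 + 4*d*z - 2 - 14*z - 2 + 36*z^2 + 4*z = 20*d^3 + d^2*(22 - 56*z) + d*(36*z^2 - 66*z - 2) + 36*z^2 - 10*z - 4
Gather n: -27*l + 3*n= -27*l + 3*n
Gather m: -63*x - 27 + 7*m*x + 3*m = m*(7*x + 3) - 63*x - 27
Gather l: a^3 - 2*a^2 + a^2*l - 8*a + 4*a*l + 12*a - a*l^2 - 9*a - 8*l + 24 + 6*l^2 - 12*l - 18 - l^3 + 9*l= a^3 - 2*a^2 - 5*a - l^3 + l^2*(6 - a) + l*(a^2 + 4*a - 11) + 6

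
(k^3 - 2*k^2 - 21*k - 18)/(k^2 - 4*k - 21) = (k^2 - 5*k - 6)/(k - 7)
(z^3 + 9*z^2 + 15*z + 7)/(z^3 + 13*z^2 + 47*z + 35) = (z + 1)/(z + 5)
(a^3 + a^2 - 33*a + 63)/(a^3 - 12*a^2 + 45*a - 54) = (a + 7)/(a - 6)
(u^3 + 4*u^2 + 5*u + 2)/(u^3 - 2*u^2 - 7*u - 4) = (u + 2)/(u - 4)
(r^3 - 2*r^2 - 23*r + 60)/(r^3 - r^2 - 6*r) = (r^2 + r - 20)/(r*(r + 2))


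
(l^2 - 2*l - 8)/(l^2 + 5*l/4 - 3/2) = 4*(l - 4)/(4*l - 3)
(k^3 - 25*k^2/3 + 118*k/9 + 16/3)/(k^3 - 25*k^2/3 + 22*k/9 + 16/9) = (3*k^2 - 26*k + 48)/(3*k^2 - 26*k + 16)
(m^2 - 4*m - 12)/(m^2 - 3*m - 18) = (m + 2)/(m + 3)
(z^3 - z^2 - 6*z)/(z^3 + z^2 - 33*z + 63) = z*(z + 2)/(z^2 + 4*z - 21)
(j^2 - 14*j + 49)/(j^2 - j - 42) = (j - 7)/(j + 6)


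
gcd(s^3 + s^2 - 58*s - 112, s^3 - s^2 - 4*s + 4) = s + 2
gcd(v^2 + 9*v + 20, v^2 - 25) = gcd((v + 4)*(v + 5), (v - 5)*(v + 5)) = v + 5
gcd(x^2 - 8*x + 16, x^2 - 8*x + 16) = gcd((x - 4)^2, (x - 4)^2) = x^2 - 8*x + 16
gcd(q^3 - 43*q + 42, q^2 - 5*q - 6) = q - 6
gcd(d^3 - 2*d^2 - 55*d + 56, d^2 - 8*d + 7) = d - 1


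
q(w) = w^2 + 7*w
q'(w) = 2*w + 7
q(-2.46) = -11.17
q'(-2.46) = 2.08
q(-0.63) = -4.01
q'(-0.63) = 5.74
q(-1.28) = -7.32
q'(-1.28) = 4.44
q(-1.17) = -6.82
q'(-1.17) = 4.66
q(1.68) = 14.58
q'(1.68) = 10.36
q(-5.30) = -9.01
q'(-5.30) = -3.60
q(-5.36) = -8.79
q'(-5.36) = -3.72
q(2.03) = 18.33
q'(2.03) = 11.06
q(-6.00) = -6.00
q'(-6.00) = -5.00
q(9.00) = 144.00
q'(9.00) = 25.00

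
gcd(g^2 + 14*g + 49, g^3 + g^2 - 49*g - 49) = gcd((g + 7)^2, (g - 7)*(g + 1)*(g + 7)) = g + 7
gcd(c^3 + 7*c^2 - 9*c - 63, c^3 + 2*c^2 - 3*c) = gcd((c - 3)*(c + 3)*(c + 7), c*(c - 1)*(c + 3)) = c + 3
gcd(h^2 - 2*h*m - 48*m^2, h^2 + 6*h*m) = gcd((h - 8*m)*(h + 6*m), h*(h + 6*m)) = h + 6*m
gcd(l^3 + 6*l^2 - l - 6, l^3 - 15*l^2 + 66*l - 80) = 1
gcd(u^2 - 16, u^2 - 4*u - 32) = u + 4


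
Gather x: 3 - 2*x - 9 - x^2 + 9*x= -x^2 + 7*x - 6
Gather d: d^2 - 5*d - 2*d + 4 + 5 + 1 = d^2 - 7*d + 10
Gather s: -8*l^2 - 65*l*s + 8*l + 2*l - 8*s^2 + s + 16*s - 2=-8*l^2 + 10*l - 8*s^2 + s*(17 - 65*l) - 2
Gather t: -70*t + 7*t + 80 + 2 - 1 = 81 - 63*t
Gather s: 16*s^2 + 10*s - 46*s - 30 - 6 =16*s^2 - 36*s - 36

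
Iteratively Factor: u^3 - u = (u)*(u^2 - 1) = u*(u - 1)*(u + 1)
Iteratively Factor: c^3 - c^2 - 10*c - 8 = (c - 4)*(c^2 + 3*c + 2) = (c - 4)*(c + 1)*(c + 2)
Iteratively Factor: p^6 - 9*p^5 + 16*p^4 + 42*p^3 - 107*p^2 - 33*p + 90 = (p + 1)*(p^5 - 10*p^4 + 26*p^3 + 16*p^2 - 123*p + 90) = (p - 1)*(p + 1)*(p^4 - 9*p^3 + 17*p^2 + 33*p - 90) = (p - 1)*(p + 1)*(p + 2)*(p^3 - 11*p^2 + 39*p - 45) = (p - 3)*(p - 1)*(p + 1)*(p + 2)*(p^2 - 8*p + 15) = (p - 5)*(p - 3)*(p - 1)*(p + 1)*(p + 2)*(p - 3)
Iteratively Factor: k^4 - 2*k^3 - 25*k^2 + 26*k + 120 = (k + 2)*(k^3 - 4*k^2 - 17*k + 60) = (k - 5)*(k + 2)*(k^2 + k - 12) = (k - 5)*(k - 3)*(k + 2)*(k + 4)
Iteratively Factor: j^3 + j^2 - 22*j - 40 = (j - 5)*(j^2 + 6*j + 8) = (j - 5)*(j + 4)*(j + 2)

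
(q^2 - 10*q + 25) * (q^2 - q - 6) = q^4 - 11*q^3 + 29*q^2 + 35*q - 150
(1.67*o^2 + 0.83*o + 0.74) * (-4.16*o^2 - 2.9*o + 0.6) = -6.9472*o^4 - 8.2958*o^3 - 4.4834*o^2 - 1.648*o + 0.444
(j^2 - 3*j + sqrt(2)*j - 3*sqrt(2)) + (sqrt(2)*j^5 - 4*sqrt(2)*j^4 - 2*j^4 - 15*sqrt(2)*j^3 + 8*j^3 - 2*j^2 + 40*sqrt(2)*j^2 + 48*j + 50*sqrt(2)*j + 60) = sqrt(2)*j^5 - 4*sqrt(2)*j^4 - 2*j^4 - 15*sqrt(2)*j^3 + 8*j^3 - j^2 + 40*sqrt(2)*j^2 + 45*j + 51*sqrt(2)*j - 3*sqrt(2) + 60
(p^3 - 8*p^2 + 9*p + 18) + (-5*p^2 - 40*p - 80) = p^3 - 13*p^2 - 31*p - 62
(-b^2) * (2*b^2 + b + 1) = -2*b^4 - b^3 - b^2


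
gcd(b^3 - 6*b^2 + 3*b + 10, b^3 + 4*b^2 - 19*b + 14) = b - 2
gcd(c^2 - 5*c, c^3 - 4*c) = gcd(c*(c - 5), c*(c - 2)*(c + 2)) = c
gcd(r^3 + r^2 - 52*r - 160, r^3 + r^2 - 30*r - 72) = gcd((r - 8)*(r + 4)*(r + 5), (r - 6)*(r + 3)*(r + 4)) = r + 4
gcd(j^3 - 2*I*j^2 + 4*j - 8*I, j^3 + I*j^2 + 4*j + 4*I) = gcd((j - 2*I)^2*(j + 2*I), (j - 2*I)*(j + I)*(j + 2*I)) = j^2 + 4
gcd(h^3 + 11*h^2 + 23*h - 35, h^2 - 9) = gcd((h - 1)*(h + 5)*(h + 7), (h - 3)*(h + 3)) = 1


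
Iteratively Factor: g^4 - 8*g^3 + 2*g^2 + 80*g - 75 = (g - 5)*(g^3 - 3*g^2 - 13*g + 15) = (g - 5)*(g - 1)*(g^2 - 2*g - 15) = (g - 5)*(g - 1)*(g + 3)*(g - 5)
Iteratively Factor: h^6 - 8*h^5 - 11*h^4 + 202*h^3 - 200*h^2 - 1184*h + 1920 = (h + 3)*(h^5 - 11*h^4 + 22*h^3 + 136*h^2 - 608*h + 640) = (h - 4)*(h + 3)*(h^4 - 7*h^3 - 6*h^2 + 112*h - 160) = (h - 4)*(h + 3)*(h + 4)*(h^3 - 11*h^2 + 38*h - 40) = (h - 5)*(h - 4)*(h + 3)*(h + 4)*(h^2 - 6*h + 8) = (h - 5)*(h - 4)^2*(h + 3)*(h + 4)*(h - 2)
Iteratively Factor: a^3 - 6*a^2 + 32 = (a - 4)*(a^2 - 2*a - 8) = (a - 4)*(a + 2)*(a - 4)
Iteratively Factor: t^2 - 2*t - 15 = (t + 3)*(t - 5)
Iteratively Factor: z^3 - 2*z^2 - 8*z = (z)*(z^2 - 2*z - 8) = z*(z + 2)*(z - 4)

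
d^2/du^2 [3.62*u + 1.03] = 0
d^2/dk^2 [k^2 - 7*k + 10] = 2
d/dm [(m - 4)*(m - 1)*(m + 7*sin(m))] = (m - 4)*(m - 1)*(7*cos(m) + 1) + (m - 4)*(m + 7*sin(m)) + (m - 1)*(m + 7*sin(m))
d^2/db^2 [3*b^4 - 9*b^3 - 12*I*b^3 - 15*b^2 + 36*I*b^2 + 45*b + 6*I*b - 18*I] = 36*b^2 + b*(-54 - 72*I) - 30 + 72*I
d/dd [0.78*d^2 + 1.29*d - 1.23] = 1.56*d + 1.29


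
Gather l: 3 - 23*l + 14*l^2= 14*l^2 - 23*l + 3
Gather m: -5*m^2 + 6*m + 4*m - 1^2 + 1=-5*m^2 + 10*m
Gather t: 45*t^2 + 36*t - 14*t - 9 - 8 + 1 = 45*t^2 + 22*t - 16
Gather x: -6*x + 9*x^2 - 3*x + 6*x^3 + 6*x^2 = 6*x^3 + 15*x^2 - 9*x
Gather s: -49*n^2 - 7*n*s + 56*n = -49*n^2 - 7*n*s + 56*n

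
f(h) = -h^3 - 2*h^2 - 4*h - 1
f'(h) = -3*h^2 - 4*h - 4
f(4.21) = -127.91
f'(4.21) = -74.01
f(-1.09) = 2.28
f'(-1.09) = -3.20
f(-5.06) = 97.59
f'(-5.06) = -60.57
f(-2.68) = 14.60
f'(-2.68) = -14.83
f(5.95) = -306.25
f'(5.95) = -134.01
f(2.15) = -28.78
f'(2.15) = -26.47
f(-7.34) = 316.06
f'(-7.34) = -136.27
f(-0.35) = 0.20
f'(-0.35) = -2.97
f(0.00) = -1.00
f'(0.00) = -4.00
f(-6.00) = 167.00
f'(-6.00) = -88.00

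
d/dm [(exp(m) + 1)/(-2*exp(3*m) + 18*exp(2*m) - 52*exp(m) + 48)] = (exp(3*m) - 3*exp(2*m) - 9*exp(m) + 25)*exp(m)/(exp(6*m) - 18*exp(5*m) + 133*exp(4*m) - 516*exp(3*m) + 1108*exp(2*m) - 1248*exp(m) + 576)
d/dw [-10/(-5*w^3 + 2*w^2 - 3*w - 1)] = 10*(-15*w^2 + 4*w - 3)/(5*w^3 - 2*w^2 + 3*w + 1)^2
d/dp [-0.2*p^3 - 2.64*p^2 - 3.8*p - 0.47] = -0.6*p^2 - 5.28*p - 3.8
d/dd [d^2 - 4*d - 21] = 2*d - 4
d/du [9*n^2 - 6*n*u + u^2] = -6*n + 2*u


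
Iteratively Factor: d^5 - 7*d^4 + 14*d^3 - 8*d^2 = (d - 4)*(d^4 - 3*d^3 + 2*d^2) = (d - 4)*(d - 1)*(d^3 - 2*d^2) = d*(d - 4)*(d - 1)*(d^2 - 2*d) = d^2*(d - 4)*(d - 1)*(d - 2)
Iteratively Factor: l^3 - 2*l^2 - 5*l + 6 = (l + 2)*(l^2 - 4*l + 3) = (l - 3)*(l + 2)*(l - 1)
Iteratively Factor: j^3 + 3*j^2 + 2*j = (j + 2)*(j^2 + j) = j*(j + 2)*(j + 1)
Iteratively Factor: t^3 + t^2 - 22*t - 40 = (t + 2)*(t^2 - t - 20) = (t + 2)*(t + 4)*(t - 5)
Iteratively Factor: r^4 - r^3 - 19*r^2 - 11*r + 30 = (r - 5)*(r^3 + 4*r^2 + r - 6) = (r - 5)*(r - 1)*(r^2 + 5*r + 6) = (r - 5)*(r - 1)*(r + 2)*(r + 3)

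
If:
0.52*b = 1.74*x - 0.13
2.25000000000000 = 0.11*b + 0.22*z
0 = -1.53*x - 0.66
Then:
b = -1.69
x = -0.43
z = 11.07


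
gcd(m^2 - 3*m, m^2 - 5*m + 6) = m - 3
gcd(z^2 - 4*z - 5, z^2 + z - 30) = z - 5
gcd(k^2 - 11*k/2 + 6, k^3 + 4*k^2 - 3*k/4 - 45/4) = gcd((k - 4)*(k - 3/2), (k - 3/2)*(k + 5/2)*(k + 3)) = k - 3/2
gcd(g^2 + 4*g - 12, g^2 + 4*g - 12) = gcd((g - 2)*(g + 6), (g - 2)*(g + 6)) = g^2 + 4*g - 12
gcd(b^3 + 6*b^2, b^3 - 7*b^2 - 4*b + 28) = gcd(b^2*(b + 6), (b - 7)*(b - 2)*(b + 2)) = 1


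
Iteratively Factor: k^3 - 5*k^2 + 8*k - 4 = (k - 1)*(k^2 - 4*k + 4) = (k - 2)*(k - 1)*(k - 2)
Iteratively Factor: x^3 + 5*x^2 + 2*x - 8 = (x + 2)*(x^2 + 3*x - 4) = (x + 2)*(x + 4)*(x - 1)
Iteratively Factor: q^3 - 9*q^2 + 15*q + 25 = (q + 1)*(q^2 - 10*q + 25) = (q - 5)*(q + 1)*(q - 5)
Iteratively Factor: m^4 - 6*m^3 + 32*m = (m - 4)*(m^3 - 2*m^2 - 8*m) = (m - 4)^2*(m^2 + 2*m) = m*(m - 4)^2*(m + 2)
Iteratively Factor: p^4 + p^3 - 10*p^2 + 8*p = (p + 4)*(p^3 - 3*p^2 + 2*p) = (p - 2)*(p + 4)*(p^2 - p) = (p - 2)*(p - 1)*(p + 4)*(p)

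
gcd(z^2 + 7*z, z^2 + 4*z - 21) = z + 7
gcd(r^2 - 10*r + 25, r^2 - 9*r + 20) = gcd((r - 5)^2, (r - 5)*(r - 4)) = r - 5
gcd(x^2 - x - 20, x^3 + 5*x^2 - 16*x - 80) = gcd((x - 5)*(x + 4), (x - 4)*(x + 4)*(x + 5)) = x + 4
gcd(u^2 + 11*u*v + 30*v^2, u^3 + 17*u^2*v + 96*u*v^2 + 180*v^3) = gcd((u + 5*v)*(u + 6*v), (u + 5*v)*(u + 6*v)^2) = u^2 + 11*u*v + 30*v^2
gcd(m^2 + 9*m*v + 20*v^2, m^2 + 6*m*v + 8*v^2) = m + 4*v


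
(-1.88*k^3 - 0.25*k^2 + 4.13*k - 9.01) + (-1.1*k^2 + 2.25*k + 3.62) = -1.88*k^3 - 1.35*k^2 + 6.38*k - 5.39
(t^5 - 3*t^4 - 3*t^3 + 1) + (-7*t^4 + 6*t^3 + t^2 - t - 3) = t^5 - 10*t^4 + 3*t^3 + t^2 - t - 2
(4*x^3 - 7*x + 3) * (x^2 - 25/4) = 4*x^5 - 32*x^3 + 3*x^2 + 175*x/4 - 75/4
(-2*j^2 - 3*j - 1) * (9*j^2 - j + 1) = -18*j^4 - 25*j^3 - 8*j^2 - 2*j - 1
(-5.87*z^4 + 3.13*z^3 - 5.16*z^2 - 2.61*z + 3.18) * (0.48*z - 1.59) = -2.8176*z^5 + 10.8357*z^4 - 7.4535*z^3 + 6.9516*z^2 + 5.6763*z - 5.0562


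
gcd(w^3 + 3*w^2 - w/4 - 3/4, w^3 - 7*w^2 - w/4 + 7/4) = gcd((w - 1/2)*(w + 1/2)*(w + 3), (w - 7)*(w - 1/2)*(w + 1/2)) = w^2 - 1/4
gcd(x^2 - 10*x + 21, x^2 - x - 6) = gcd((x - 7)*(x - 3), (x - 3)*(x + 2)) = x - 3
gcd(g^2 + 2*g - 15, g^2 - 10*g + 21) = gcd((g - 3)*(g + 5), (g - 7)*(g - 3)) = g - 3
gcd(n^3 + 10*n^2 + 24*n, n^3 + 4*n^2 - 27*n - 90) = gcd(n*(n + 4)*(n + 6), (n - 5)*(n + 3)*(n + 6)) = n + 6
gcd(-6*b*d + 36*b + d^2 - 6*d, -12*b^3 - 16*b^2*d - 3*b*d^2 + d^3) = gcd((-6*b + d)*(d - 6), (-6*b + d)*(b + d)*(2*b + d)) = 6*b - d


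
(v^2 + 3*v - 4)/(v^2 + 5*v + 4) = (v - 1)/(v + 1)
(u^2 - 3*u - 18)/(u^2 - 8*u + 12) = (u + 3)/(u - 2)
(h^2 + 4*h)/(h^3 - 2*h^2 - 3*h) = (h + 4)/(h^2 - 2*h - 3)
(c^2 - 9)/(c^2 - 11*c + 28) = (c^2 - 9)/(c^2 - 11*c + 28)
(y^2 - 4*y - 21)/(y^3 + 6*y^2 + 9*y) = (y - 7)/(y*(y + 3))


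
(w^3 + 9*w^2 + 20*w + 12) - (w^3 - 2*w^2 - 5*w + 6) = 11*w^2 + 25*w + 6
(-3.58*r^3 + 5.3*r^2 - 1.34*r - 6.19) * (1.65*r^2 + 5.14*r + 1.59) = -5.907*r^5 - 9.6562*r^4 + 19.3388*r^3 - 8.6741*r^2 - 33.9472*r - 9.8421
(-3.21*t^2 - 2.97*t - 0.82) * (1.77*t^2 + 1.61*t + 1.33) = -5.6817*t^4 - 10.425*t^3 - 10.5024*t^2 - 5.2703*t - 1.0906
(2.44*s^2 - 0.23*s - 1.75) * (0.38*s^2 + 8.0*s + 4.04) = 0.9272*s^4 + 19.4326*s^3 + 7.3526*s^2 - 14.9292*s - 7.07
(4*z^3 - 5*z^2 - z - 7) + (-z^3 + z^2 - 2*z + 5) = 3*z^3 - 4*z^2 - 3*z - 2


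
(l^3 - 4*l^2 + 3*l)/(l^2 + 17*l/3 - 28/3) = 3*l*(l^2 - 4*l + 3)/(3*l^2 + 17*l - 28)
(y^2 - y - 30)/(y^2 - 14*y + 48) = (y + 5)/(y - 8)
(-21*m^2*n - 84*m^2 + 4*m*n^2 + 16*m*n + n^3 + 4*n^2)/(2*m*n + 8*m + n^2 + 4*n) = (-21*m^2 + 4*m*n + n^2)/(2*m + n)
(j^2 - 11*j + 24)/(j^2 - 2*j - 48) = (j - 3)/(j + 6)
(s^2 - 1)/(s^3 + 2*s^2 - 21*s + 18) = (s + 1)/(s^2 + 3*s - 18)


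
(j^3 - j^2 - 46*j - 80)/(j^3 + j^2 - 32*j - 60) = (j - 8)/(j - 6)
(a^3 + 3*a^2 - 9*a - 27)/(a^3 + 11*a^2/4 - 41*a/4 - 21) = 4*(a^2 + 6*a + 9)/(4*a^2 + 23*a + 28)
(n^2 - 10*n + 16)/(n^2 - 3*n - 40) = (n - 2)/(n + 5)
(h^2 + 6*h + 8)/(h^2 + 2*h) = (h + 4)/h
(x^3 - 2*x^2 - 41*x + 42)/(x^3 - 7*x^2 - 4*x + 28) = (x^2 + 5*x - 6)/(x^2 - 4)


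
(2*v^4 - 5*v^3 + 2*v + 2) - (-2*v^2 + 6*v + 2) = 2*v^4 - 5*v^3 + 2*v^2 - 4*v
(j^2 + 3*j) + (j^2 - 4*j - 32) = 2*j^2 - j - 32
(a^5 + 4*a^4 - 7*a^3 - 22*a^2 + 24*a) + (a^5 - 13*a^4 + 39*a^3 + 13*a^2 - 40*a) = 2*a^5 - 9*a^4 + 32*a^3 - 9*a^2 - 16*a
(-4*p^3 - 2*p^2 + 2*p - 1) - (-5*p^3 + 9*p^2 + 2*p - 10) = p^3 - 11*p^2 + 9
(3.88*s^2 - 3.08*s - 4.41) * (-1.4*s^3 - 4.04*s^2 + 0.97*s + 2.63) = -5.432*s^5 - 11.3632*s^4 + 22.3808*s^3 + 25.0332*s^2 - 12.3781*s - 11.5983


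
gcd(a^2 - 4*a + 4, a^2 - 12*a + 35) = 1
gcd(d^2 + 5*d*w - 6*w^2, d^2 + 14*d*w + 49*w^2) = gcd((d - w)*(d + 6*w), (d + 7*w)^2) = 1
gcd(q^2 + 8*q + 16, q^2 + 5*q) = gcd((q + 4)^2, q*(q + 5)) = 1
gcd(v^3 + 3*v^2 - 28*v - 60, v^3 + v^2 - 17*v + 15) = 1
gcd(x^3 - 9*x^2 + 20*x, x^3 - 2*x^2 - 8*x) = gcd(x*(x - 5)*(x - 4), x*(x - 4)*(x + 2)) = x^2 - 4*x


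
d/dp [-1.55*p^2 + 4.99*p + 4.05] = 4.99 - 3.1*p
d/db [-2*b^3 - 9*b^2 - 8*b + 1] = -6*b^2 - 18*b - 8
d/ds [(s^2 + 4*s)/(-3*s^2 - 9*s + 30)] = (s^2 + 20*s + 40)/(3*(s^4 + 6*s^3 - 11*s^2 - 60*s + 100))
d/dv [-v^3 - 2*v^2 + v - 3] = -3*v^2 - 4*v + 1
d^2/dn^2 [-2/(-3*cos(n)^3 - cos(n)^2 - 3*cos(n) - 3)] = 2*((21*cos(n) + 8*cos(2*n) + 27*cos(3*n))*(3*cos(n)^3 + cos(n)^2 + 3*cos(n) + 3)/4 + 2*(9*cos(n)^2 + 2*cos(n) + 3)^2*sin(n)^2)/(3*cos(n)^3 + cos(n)^2 + 3*cos(n) + 3)^3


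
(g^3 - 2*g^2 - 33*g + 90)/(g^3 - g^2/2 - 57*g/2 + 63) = 2*(g - 5)/(2*g - 7)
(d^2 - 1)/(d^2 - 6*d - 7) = (d - 1)/(d - 7)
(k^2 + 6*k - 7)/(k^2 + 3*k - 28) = (k - 1)/(k - 4)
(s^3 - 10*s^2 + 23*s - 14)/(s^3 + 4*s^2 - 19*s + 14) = (s - 7)/(s + 7)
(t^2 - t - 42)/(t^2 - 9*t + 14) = (t + 6)/(t - 2)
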